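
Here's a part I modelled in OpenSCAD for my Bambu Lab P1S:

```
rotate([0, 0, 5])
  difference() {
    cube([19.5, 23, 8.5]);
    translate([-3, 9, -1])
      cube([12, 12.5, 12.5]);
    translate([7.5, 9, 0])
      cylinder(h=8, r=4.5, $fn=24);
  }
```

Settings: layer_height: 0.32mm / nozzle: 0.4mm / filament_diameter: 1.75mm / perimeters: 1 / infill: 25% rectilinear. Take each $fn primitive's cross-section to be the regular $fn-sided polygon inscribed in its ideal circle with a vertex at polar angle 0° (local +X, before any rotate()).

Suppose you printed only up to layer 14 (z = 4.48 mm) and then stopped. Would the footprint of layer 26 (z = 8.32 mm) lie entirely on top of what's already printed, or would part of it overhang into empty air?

part overhangs

Compare the two slices. At z = 4.48: the 19.5×23 cube contributes its full rectangle (area 448.50 mm²); the cube at (-3, 9) (footprint 12×12.5) is included at this height (area 150.00 mm²); the r=4.5 cylinder at (7.5, 9) gives a regular 24-gon of circumradius 4.5 (constant along its height) (area = (24/2)·4.500²·sin(360°/24) = 62.89 mm²); After the difference (first − rest): starting from the 19.5×23 cube (448.50 mm²), the 12×12.5 cube at (-3, 9) partially overlaps it — only the 112.50 mm² overlap (of its 150.00 mm²) is removed, clipping the outline; the r=4.5 cylinder at (7.5, 9) partially overlaps it — only the 40.58 mm² overlap (of its 62.89 mm²) is removed, clipping the outline — area = 295.42 mm²; (whole slice rotated 5° about Z — lengths, areas and connectivity unchanged). At z = 8.32: the cube is present — its section is the full 19.5×23 rectangle (area 448.50 mm²); the cube at (-3, 9) (footprint 12×12.5) is included at this height (area 150.00 mm²); the cylinder at (7.5, 9) is absent (z outside [0, 8]); After the difference (first − rest): starting from the 19.5×23 cube (448.50 mm²), the 12×12.5 cube at (-3, 9) partially overlaps it — only the 112.50 mm² overlap (of its 150.00 mm²) is removed, clipping the outline — area = 336.00 mm²; (rotated 5° about Z; rotation is an isometry so areas/perimeters/island counts are preserved). Checking containment: at z = 8.32 the cross-section extends beyond the z = 4.48 cross-section by about 40.58 mm².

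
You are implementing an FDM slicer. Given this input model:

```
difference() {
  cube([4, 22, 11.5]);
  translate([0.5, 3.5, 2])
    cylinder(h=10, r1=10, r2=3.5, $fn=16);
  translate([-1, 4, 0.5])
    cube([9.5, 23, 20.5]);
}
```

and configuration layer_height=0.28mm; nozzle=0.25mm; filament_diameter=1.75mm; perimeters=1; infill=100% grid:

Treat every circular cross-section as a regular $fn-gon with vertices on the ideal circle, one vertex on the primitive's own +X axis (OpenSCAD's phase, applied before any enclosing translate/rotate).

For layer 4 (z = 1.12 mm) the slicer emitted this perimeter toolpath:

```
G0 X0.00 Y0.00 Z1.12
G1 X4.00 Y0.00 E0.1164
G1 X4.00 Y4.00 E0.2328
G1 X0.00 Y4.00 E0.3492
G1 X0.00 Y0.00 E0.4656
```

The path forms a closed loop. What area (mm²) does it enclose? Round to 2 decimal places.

Apply the shoelace formula to the sequence of (X, Y) vertices; enclosed area = 16.00 mm².

16.00 mm²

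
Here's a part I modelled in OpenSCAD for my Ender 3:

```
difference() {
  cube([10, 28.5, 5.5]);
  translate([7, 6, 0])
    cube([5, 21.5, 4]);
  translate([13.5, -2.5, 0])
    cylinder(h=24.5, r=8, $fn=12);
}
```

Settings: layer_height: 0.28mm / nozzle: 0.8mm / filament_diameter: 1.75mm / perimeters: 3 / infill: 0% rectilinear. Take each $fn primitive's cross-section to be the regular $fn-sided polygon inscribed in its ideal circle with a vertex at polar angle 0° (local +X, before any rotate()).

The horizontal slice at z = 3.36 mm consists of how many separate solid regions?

1

At z = 3.36 mm: the cube is present — its section is the full 10×28.5 rectangle; the 5×21.5 cube at (7, 6) contributes its full rectangle; the r=8 cylinder at (13.5, -2.5) contributes a regular 12-gon of circumradius 8; Taking the first minus the rest: starting from the 10×28.5 cube, the 5×21.5 cube at (7, 6) partially overlaps it — only the 64.50 mm² overlap (of its 107.50 mm²) is removed, clipping the outline; the r=8 cylinder at (13.5, -2.5) partially overlaps it — only the 11.23 mm² overlap (of its 192.00 mm²) is removed, clipping the outline — 1 connected region. The result has 1 disconnected region.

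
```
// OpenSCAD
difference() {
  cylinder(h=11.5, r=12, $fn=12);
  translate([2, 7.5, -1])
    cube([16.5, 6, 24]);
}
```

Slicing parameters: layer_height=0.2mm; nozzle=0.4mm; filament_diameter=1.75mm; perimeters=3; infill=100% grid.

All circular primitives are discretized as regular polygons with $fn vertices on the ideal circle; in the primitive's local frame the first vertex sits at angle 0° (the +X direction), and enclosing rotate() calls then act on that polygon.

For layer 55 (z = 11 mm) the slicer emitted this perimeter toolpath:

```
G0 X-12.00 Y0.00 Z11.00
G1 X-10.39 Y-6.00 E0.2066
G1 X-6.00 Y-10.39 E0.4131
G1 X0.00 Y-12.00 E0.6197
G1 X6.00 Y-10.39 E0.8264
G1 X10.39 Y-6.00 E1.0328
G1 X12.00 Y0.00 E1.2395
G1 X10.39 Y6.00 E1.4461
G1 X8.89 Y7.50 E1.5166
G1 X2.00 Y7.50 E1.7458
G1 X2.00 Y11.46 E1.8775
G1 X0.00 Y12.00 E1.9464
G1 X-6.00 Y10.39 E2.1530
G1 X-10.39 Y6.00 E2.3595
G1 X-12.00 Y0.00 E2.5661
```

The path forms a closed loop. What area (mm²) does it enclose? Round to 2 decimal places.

Apply the shoelace formula to the sequence of (X, Y) vertices; enclosed area = 414.02 mm².

414.02 mm²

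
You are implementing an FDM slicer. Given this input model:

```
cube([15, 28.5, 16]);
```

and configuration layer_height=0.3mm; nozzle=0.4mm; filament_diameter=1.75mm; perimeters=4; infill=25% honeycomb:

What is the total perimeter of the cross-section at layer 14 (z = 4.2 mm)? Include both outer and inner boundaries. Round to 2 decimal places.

87.00 mm

At z = 4.2 mm: the cube (footprint 15×28.5) is included at this height (perimeter 87.00 mm). Overall, the cross-section is a single solid region. Total boundary length (outer) = 87.00 mm.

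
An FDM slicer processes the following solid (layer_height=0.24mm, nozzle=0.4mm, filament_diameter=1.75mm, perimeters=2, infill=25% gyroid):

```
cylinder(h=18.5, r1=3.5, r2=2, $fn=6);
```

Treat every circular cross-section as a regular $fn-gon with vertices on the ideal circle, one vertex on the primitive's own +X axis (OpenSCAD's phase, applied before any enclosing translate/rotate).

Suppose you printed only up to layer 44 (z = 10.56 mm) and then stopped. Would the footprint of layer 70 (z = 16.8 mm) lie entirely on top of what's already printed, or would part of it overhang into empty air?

Compare the two slices. At z = 10.56: the cone (r1=3.5→r2=2) has section circumradius 2.644 here — a regular 6-gon (area = (6/2)·2.644²·sin(360°/6) = 18.16 mm²). At z = 16.8: the cone contributes a regular 6-gon of circumradius 2.138 (interpolated between r1=3.5 and r2=2 at t=0.908) (area = (6/2)·2.138²·sin(360°/6) = 11.87 mm²). Checking containment: the cross-section at z = 16.8 is a subset of the cross-section at z = 10.56.

entirely on top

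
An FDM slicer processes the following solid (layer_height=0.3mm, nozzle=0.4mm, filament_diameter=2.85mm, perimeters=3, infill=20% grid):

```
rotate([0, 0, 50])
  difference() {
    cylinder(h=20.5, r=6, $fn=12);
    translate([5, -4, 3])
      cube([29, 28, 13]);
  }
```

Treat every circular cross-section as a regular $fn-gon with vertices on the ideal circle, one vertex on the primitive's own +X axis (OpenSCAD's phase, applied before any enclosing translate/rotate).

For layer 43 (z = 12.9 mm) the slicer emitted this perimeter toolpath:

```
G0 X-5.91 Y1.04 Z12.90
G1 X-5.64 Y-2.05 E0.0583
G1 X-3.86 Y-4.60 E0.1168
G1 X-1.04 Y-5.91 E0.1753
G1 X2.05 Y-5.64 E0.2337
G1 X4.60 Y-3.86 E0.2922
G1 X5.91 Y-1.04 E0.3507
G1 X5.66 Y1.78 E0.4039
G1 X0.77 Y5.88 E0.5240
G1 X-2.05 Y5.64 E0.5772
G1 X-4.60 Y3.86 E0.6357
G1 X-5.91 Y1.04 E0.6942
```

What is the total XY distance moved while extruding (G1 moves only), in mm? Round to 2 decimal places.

36.90 mm

Sum the Euclidean lengths of each G1 segment: total = 36.90 mm.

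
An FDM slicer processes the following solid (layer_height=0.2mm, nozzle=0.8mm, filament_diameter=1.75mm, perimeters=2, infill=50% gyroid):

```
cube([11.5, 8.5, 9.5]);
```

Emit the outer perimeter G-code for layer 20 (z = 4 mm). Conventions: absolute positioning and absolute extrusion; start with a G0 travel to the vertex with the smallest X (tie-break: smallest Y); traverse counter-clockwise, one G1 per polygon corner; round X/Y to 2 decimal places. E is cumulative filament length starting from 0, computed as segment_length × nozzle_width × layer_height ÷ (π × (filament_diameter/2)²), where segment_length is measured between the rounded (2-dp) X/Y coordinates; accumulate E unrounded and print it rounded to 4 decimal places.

At z = 4 mm: the cube is present — its section is the full 11.5×8.5 rectangle. The outline is a single polygon with 4 vertices. Extrusion per mm of travel: 0.8 × 0.2 / (π × 0.875²) = 0.066520. Accumulating E over each segment gives final E = 2.6608.

G0 X0.00 Y0.00 Z4.00
G1 X11.50 Y0.00 E0.7650
G1 X11.50 Y8.50 E1.3304
G1 X0.00 Y8.50 E2.0954
G1 X0.00 Y0.00 E2.6608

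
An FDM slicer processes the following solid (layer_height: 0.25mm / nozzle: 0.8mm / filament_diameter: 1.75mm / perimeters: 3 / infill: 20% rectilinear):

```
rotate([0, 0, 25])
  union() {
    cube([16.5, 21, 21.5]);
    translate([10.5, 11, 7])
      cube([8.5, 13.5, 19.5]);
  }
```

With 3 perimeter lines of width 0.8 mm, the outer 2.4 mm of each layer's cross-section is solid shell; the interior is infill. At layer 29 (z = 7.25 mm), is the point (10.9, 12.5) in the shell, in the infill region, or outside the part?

shell

At z = 7.25 mm: the 16.5×21 cube contributes its full rectangle; the cube at (10.5, 11) (footprint 8.5×13.5) is included at this height; Taking the union: the regions partially overlap (shared area 60.00 mm²), so overlapping operands fuse into one piece — 1 connected region; (whole slice rotated 25° about Z — lengths, areas and connectivity unchanged). Overall, the cross-section is a single solid region. Undo the 25° rotation: the query point maps to (15.161, 6.722) in the un-rotated model frame. The nearest boundary edge runs (16.50, 11.00)→(16.50, 0.00); distance from the point to it = 1.34 mm. The point is inside the cross-section, 1.34 mm from the nearest boundary — within the 2.4 mm shell band (3 × 0.8).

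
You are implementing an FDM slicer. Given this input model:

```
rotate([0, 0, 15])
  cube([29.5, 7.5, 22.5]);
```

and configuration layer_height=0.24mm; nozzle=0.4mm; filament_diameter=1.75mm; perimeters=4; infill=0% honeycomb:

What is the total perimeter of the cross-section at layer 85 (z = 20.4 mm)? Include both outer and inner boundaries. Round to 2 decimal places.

At z = 20.4 mm: the cube (footprint 29.5×7.5) is included at this height (perimeter 74.00 mm); (rotated 15° about Z; rotation is an isometry so areas/perimeters/island counts are preserved). Overall, the cross-section is a single solid region. Total boundary length (outer) = 74.00 mm.

74.00 mm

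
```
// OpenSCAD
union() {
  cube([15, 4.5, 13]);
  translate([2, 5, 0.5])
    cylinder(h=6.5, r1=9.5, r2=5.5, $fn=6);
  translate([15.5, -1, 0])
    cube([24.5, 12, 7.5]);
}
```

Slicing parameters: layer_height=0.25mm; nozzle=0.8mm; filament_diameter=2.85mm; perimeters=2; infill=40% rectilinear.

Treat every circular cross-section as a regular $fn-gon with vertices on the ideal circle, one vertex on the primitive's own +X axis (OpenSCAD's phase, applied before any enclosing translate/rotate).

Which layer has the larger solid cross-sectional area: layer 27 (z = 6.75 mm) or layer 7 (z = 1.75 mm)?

layer 7 (z = 1.75 mm)

Layer 27 (z = 6.75): the 15×4.5 cube contributes its full rectangle (area 67.50 mm²); the cone at (2, 5) (r1=9.5→r2=5.5) has section circumradius 5.654 here — a regular 6-gon (area = (6/2)·5.654²·sin(360°/6) = 83.05 mm²); the cube at (15.5, -1) is present — its section is the full 24.5×12 rectangle (area 294.00 mm²); Combining (union): the regions partially overlap — summed areas 444.55 mm² minus the doubly-counted overlap 26.80 mm² gives 417.75 mm² — area = 417.75 mm². So its area = 417.75 mm². Layer 7 (z = 1.75): the cube (footprint 15×4.5) is included at this height (area 67.50 mm²); the cone at (2, 5): at t=0.192 of its height the radius interpolates to r₁+(r₂−r₁)t = 8.731, giving a regular 6-gon of that circumradius (area = (6/2)·8.731²·sin(360°/6) = 198.04 mm²); the cube at (15.5, -1) (footprint 24.5×12) is included at this height (area 294.00 mm²); Combining (union): the regions partially overlap — summed areas 559.54 mm² minus the doubly-counted overlap 41.14 mm² gives 518.40 mm² — area = 518.40 mm². So its area = 518.40 mm². Layer 7 is larger (518.40 vs 417.75 mm²).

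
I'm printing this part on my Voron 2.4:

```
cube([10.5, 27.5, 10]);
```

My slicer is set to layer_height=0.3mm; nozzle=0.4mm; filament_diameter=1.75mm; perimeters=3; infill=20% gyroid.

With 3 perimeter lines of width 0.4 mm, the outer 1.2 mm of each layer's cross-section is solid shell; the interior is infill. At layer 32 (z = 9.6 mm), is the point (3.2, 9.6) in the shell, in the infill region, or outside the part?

infill

At z = 9.6 mm: the cube is present — its section is the full 10.5×27.5 rectangle. Overall, the cross-section is a single solid region. The nearest boundary edge runs (0.00, 27.50)→(0.00, 0.00); distance from the point to it = 3.20 mm. The point is inside the cross-section and 3.20 mm from the nearest boundary — more than the 1.2 mm shell width (3 × 0.4), so it's in the infill interior.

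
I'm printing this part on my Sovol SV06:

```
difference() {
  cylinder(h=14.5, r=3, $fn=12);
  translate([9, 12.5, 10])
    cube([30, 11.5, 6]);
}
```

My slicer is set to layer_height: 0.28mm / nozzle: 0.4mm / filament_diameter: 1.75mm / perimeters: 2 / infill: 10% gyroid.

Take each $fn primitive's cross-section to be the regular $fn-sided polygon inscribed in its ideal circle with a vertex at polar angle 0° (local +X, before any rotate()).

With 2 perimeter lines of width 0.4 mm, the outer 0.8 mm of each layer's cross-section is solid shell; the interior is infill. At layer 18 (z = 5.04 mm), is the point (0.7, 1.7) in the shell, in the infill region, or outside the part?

At z = 5.04 mm: the r=3 cylinder gives a regular 12-gon of circumradius 3 (constant along its height); the cube at (9, 12.5) does not reach this height (z outside [10, 16]); Subtracting the remaining from the first: none of the subtracted shapes is present at this height, so the r=3 cylinder is unchanged — 1 connected region. Overall, the cross-section is a single solid region. The nearest boundary edge runs (1.50, 2.60)→(0.00, 3.00); distance from the point to it = 1.07 mm. The point is inside the cross-section and 1.07 mm from the nearest boundary — more than the 0.8 mm shell width (2 × 0.4), so it's in the infill interior.

infill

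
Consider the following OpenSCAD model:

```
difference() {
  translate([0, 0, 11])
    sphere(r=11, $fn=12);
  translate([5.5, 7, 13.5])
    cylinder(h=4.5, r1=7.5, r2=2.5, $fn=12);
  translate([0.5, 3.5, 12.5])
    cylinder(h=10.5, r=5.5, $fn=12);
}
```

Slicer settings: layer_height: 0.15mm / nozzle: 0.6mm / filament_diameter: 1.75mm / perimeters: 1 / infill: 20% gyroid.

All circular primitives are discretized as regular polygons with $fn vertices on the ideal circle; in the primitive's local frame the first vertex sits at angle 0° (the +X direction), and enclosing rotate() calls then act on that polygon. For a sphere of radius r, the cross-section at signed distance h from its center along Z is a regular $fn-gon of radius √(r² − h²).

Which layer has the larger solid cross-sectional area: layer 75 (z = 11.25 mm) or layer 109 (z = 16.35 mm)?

layer 75 (z = 11.25 mm)

Layer 75 (z = 11.25): the r=11 sphere contributes a regular 12-gon of circumradius √(11²−0.25²) = 10.997 (area = (12/2)·10.997²·sin(360°/12) = 362.81 mm²); the cone at (5.5, 7) is not intersected at this z (z outside [13.5, 18]); the cylinder at (0.5, 3.5) is absent (z outside [12.5, 23]); Taking the first minus the rest: none of the subtracted shapes is present at this height, so the r=11 sphere is unchanged — area = 362.81 mm². So its area = 362.81 mm². Layer 109 (z = 16.35): the sphere: section is a regular 12-gon, circumradius = √(r²−h²) = √(11²−5.35²) = 9.611 (area = (12/2)·9.611²·sin(360°/12) = 277.13 mm²); the cone at (5.5, 7) contributes a regular 12-gon of circumradius 4.333 (interpolated between r1=7.5 and r2=2.5 at t=0.633) (area = (12/2)·4.333²·sin(360°/12) = 56.33 mm²); the cylinder at (0.5, 3.5): section is a regular 12-gon, circumradius r=5.5 (area = (12/2)·5.500²·sin(360°/12) = 90.75 mm²); Subtracting the remaining from the first: starting from the r=11 sphere (277.13 mm²), the cone at (5.5, 7) partially overlaps it — only the 29.58 mm² overlap (of its 56.33 mm²) is removed, clipping the outline; the r=5.5 cylinder at (0.5, 3.5) partially overlaps it — only the 72.86 mm² overlap (of its 90.75 mm²) is removed, clipping the outline — area = 174.70 mm². So its area = 174.70 mm². Layer 75 is larger (362.81 vs 174.70 mm²).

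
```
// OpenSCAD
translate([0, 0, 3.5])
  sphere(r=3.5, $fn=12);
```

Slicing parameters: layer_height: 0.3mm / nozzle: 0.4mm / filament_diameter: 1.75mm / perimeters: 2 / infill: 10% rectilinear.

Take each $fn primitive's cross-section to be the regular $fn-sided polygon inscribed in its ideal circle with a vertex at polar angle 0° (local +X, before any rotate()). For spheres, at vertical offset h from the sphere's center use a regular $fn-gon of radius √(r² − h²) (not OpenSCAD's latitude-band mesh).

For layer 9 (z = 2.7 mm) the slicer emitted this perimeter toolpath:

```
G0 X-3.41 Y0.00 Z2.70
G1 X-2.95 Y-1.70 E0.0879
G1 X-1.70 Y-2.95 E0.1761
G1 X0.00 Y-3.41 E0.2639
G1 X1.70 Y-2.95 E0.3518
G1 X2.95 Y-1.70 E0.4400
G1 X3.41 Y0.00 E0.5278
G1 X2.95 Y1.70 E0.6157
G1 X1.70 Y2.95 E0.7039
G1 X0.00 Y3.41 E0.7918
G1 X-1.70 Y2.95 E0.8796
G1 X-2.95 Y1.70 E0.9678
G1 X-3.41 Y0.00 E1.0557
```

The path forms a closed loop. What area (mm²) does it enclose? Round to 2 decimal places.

34.81 mm²

Apply the shoelace formula to the sequence of (X, Y) vertices; enclosed area = 34.81 mm².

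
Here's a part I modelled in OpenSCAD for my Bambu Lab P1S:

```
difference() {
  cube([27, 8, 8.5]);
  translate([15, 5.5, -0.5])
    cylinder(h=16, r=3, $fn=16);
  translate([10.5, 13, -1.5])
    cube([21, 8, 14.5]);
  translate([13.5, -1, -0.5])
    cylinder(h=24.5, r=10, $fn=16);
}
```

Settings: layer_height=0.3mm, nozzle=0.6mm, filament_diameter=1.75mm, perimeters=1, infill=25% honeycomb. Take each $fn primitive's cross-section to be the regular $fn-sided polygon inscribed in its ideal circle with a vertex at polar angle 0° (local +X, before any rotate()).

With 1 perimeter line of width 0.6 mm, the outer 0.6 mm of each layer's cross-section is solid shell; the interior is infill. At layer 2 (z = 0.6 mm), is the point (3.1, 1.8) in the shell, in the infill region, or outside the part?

At z = 0.6 mm: the 27×8 cube contributes its full rectangle; the r=3 cylinder at (15, 5.5) gives a regular 16-gon of circumradius 3 (constant along its height); the 21×8 cube at (10.5, 13) contributes its full rectangle; the r=10 cylinder at (13.5, -1) contributes a regular 16-gon of circumradius 10; Taking the first minus the rest: starting from the 27×8 cube, the r=3 cylinder at (15, 5.5) partially overlaps it — only the 26.56 mm² overlap (of its 27.55 mm²) is removed, clipping the outline; the 21×8 cube at (10.5, 13) misses the remaining region (no effect); the r=10 cylinder at (13.5, -1) partially overlaps it — only the 101.89 mm² overlap (of its 306.15 mm²) is removed, clipping the outline — 2 connected regions. Overall, the cross-section has 2 separate islands. The nearest boundary edge runs (4.26, 2.83)→(3.70, 0.00); distance from the point to it = 0.94 mm. (Shell/infill is judged within the island containing the point — the largest one.) The point is inside the cross-section and 0.94 mm from the nearest boundary — more than the 0.6 mm shell width (1 × 0.6), so it's in the infill interior.

infill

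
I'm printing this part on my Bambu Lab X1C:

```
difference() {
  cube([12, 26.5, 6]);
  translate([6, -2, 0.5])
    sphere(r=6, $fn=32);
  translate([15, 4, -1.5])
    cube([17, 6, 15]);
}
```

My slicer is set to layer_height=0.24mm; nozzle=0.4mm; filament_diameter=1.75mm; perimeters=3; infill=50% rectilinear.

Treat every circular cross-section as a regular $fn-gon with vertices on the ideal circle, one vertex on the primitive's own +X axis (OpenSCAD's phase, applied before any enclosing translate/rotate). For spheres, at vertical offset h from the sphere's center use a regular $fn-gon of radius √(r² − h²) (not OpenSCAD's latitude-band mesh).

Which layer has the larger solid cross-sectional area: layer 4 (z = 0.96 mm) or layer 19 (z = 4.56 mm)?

layer 19 (z = 4.56 mm)

Layer 4 (z = 0.96): the cube is present — its section is the full 12×26.5 rectangle (area 318.00 mm²); the r=6 sphere at (6, -2) slices to a regular 32-gon of circumradius 5.982 (√(r²−h²) with h=0.46 from center) (area = (32/2)·5.982²·sin(360°/32) = 111.71 mm²); the 17×6 cube at (15, 4) contributes its full rectangle (area 102.00 mm²); After the difference (first − rest): starting from the 12×26.5 cube (318.00 mm²), the r=6 sphere at (6, -2) partially overlaps it — only the 32.46 mm² overlap (of its 111.71 mm²) is removed, clipping the outline; the 17×6 cube at (15, 4) misses the remaining region (no effect) — area = 285.54 mm². So its area = 285.54 mm². Layer 19 (z = 4.56): the 12×26.5 cube contributes its full rectangle (area 318.00 mm²); the r=6 sphere at (6, -2) slices to a regular 32-gon of circumradius 4.418 (√(r²−h²) with h=4.06 from center) (area = (32/2)·4.418²·sin(360°/32) = 60.92 mm²); the cube at (15, 4) (footprint 17×6) is included at this height (area 102.00 mm²); After the difference (first − rest): starting from the 12×26.5 cube (318.00 mm²), the r=6 sphere at (6, -2) partially overlaps it — only the 13.47 mm² overlap (of its 60.92 mm²) is removed, clipping the outline; the 17×6 cube at (15, 4) misses the remaining region (no effect) — area = 304.53 mm². So its area = 304.53 mm². Layer 19 is larger (304.53 vs 285.54 mm²).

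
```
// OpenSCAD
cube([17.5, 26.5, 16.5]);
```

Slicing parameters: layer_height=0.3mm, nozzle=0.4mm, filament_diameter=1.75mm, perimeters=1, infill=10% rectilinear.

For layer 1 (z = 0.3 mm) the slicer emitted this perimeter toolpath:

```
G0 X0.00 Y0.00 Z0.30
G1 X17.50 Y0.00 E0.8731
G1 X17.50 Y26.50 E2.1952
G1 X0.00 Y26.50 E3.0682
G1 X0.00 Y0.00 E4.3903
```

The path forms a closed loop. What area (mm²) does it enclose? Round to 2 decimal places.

463.75 mm²

Apply the shoelace formula to the sequence of (X, Y) vertices; enclosed area = 463.75 mm².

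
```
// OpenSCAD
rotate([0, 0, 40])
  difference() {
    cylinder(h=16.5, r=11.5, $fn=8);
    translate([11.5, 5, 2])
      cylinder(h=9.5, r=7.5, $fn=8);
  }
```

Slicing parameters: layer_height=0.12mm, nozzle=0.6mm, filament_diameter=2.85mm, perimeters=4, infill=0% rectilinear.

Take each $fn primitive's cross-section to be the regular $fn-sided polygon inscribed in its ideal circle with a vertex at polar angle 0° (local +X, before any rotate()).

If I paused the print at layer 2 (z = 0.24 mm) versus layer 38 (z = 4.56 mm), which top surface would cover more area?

layer 2 (z = 0.24 mm)

Layer 2 (z = 0.24): the r=11.5 cylinder contributes a regular 8-gon of circumradius 11.5 (area = (8/2)·11.500²·sin(360°/8) = 374.06 mm²); the cylinder at (11.5, 5) is not intersected at this z (z outside [2, 11.5]); Taking the first minus the rest: none of the subtracted shapes is present at this height, so the r=11.5 cylinder is unchanged — area = 374.06 mm²; (rotated 40° about Z; rotation is an isometry so areas/perimeters/island counts are preserved). So its area = 374.06 mm². Layer 38 (z = 4.56): the r=11.5 cylinder contributes a regular 8-gon of circumradius 11.5 (area = (8/2)·11.500²·sin(360°/8) = 374.06 mm²); the cylinder at (11.5, 5): section is a regular 8-gon, circumradius r=7.5 (area = (8/2)·7.500²·sin(360°/8) = 159.10 mm²); Subtracting the remaining from the first: starting from the r=11.5 cylinder (374.06 mm²), the r=7.5 cylinder at (11.5, 5) partially overlaps it — only the 47.85 mm² overlap (of its 159.10 mm²) is removed, clipping the outline — area = 326.21 mm²; (whole slice rotated 40° about Z — lengths, areas and connectivity unchanged). So its area = 326.21 mm². Layer 2 is larger (374.06 vs 326.21 mm²).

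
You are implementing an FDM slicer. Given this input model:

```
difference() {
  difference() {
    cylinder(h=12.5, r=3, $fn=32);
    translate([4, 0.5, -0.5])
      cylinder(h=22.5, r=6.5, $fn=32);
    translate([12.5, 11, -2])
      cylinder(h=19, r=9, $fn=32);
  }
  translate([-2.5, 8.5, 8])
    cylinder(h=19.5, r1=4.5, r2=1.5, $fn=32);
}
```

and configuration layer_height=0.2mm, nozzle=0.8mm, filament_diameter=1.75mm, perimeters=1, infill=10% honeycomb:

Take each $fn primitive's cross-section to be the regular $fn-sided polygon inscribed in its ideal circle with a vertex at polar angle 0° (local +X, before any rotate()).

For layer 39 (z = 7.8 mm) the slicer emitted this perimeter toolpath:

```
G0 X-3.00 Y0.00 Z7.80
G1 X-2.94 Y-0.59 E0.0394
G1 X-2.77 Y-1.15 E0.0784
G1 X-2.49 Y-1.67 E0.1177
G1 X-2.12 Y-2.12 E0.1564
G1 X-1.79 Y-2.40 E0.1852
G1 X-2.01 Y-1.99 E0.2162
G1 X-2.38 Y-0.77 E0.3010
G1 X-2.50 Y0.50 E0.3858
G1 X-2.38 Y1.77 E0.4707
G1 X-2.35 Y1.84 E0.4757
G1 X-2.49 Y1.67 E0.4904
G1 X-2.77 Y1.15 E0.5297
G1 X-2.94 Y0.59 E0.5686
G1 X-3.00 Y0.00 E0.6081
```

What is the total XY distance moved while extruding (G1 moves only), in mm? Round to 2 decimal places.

Sum the Euclidean lengths of each G1 segment: total = 9.14 mm.

9.14 mm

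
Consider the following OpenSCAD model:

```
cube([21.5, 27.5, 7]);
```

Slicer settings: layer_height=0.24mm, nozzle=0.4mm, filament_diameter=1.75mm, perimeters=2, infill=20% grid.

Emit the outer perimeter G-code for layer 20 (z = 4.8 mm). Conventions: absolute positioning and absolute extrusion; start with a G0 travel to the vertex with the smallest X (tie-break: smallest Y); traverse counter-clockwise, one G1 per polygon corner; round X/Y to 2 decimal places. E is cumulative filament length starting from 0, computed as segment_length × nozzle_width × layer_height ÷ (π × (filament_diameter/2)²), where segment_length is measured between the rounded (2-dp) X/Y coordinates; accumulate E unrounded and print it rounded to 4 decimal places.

At z = 4.8 mm: the cube (footprint 21.5×27.5) is included at this height. The outline is a single polygon with 4 vertices. Extrusion per mm of travel: 0.4 × 0.24 / (π × 0.875²) = 0.039912. Accumulating E over each segment gives final E = 3.9114.

G0 X0.00 Y0.00 Z4.80
G1 X21.50 Y0.00 E0.8581
G1 X21.50 Y27.50 E1.9557
G1 X0.00 Y27.50 E2.8138
G1 X0.00 Y0.00 E3.9114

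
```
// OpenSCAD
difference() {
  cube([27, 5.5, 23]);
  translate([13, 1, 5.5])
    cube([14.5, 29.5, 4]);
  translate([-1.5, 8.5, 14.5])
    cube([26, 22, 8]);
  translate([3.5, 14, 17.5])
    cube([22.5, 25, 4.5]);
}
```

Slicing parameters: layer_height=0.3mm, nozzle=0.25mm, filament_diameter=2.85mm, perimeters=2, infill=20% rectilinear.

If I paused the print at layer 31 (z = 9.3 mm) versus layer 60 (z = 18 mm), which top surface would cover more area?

layer 60 (z = 18 mm)

Layer 31 (z = 9.3): the cube (footprint 27×5.5) is included at this height (area 148.50 mm²); the 14.5×29.5 cube at (13, 1) contributes its full rectangle (area 427.75 mm²); the cube at (-1.5, 8.5) is absent (z outside [14.5, 22.5]); the cube at (3.5, 14) does not reach this height (z outside [17.5, 22]); Subtracting the remaining from the first: starting from the 27×5.5 cube (148.50 mm²), the 14.5×29.5 cube at (13, 1) partially overlaps it — only the 63.00 mm² overlap (of its 427.75 mm²) is removed, clipping the outline — area = 85.50 mm². So its area = 85.50 mm². Layer 60 (z = 18): the cube is present — its section is the full 27×5.5 rectangle (area 148.50 mm²); the cube at (13, 1) is not intersected at this z (z outside [5.5, 9.5]); the cube at (-1.5, 8.5) is present — its section is the full 26×22 rectangle (area 572.00 mm²); the 22.5×25 cube at (3.5, 14) contributes its full rectangle (area 562.50 mm²); After the difference (first − rest): starting from the 27×5.5 cube (148.50 mm²), the 26×22 cube at (-1.5, 8.5) misses the remaining region (no effect); the 22.5×25 cube at (3.5, 14) misses the remaining region (no effect) — area = 148.50 mm². So its area = 148.50 mm². Layer 60 is larger (148.50 vs 85.50 mm²).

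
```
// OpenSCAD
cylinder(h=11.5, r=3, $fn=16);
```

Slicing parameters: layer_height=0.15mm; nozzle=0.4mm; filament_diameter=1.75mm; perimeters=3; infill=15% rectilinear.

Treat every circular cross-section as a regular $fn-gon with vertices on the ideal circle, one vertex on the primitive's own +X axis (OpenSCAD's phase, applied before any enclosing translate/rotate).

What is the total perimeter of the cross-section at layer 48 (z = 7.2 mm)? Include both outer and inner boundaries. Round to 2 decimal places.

At z = 7.2 mm: the r=3 cylinder gives a regular 16-gon of circumradius 3 (constant along its height) (perimeter = 2·16·3.000·sin(180°/16) = 18.73 mm). Overall, the cross-section is a single solid region. Total boundary length (outer) = 18.73 mm.

18.73 mm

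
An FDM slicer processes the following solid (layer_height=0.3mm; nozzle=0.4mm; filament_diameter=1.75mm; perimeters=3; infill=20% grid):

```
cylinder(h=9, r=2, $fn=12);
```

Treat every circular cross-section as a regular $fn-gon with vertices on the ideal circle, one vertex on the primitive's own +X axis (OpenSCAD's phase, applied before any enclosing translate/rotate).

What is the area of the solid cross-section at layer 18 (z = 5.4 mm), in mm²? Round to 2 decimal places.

12.00 mm²

At z = 5.4 mm: the r=2 cylinder gives a regular 12-gon of circumradius 2 (constant along its height) (area = (12/2)·2.000²·sin(360°/12) = 12.00 mm²). Overall, the cross-section is a single solid region. Net area = 12.00 mm².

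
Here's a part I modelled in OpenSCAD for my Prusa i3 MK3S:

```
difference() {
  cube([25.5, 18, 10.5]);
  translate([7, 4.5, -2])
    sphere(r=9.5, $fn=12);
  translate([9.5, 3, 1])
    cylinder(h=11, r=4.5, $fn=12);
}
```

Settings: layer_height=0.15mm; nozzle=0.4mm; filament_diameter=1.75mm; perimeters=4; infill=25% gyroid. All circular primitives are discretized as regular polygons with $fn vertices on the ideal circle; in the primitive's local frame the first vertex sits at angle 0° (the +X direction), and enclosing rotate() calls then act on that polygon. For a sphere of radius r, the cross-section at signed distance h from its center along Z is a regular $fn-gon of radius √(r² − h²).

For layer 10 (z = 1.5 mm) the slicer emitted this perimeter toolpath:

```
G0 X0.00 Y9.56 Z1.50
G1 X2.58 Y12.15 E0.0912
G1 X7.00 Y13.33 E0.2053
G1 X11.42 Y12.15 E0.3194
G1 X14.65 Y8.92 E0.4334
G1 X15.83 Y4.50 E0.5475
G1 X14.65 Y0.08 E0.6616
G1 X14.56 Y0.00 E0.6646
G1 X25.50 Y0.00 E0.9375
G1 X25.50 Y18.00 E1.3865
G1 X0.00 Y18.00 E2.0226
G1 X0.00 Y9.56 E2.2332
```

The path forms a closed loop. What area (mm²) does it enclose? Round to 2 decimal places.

279.13 mm²

Apply the shoelace formula to the sequence of (X, Y) vertices; enclosed area = 279.13 mm².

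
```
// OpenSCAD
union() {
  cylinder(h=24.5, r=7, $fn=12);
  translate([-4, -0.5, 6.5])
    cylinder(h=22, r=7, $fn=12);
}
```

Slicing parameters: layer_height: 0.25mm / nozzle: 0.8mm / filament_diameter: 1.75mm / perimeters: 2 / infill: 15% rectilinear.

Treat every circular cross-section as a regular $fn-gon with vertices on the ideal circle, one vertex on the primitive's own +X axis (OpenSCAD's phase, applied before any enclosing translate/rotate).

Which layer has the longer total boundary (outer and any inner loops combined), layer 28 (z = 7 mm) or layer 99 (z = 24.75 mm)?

Layer 28 (z = 7): the r=7 cylinder contributes a regular 12-gon of circumradius 7 (perimeter = 2·12·7.000·sin(180°/12) = 43.48 mm); the r=7 cylinder at (-4, -0.5) contributes a regular 12-gon of circumradius 7 (perimeter = 2·12·7.000·sin(180°/12) = 43.48 mm); Combining (union): the regions partially overlap (shared area 92.68 mm²), so the edge portions inside another operand are dropped and the merged outline is re-measured after clipping — boundary = 51.76 mm. So its perimeter = 51.76 mm. Layer 99 (z = 24.75): the cylinder does not reach this height (z outside [0, 24.5]); the r=7 cylinder at (-4, -0.5) gives a regular 12-gon of circumradius 7 (constant along its height) (perimeter = 2·12·7.000·sin(180°/12) = 43.48 mm); Taking the union: only the r=7 cylinder at (-4, -0.5) is present, so the union is just that shape — boundary = 43.48 mm. So its perimeter = 43.48 mm. Layer 28 is larger (51.76 vs 43.48 mm).

layer 28 (z = 7 mm)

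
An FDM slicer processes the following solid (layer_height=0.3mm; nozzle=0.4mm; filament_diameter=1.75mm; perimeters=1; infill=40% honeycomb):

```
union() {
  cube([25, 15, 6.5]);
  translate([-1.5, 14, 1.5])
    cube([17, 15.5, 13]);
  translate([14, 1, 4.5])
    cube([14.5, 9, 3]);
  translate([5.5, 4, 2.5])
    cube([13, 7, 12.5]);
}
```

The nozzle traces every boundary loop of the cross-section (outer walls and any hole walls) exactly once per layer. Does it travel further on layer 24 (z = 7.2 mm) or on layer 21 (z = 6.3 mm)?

layer 24 (z = 7.2 mm)

Layer 24 (z = 7.2): the cube is not intersected at this z (z outside [0, 6.5]); the 17×15.5 cube at (-1.5, 14) contributes its full rectangle (perimeter 65.00 mm); the cube at (14, 1) is present — its section is the full 14.5×9 rectangle (perimeter 47.00 mm); the cube at (5.5, 4) (footprint 13×7) is included at this height (perimeter 40.00 mm); Merging all regions: the regions partially overlap (shared area 27.00 mm²), so the edge portions inside another operand are dropped and the merged outline is re-measured after clipping — boundary = 131.00 mm. So its perimeter = 131.00 mm. Layer 21 (z = 6.3): the 25×15 cube contributes its full rectangle (perimeter 80.00 mm); the cube at (-1.5, 14) (footprint 17×15.5) is included at this height (perimeter 65.00 mm); the cube at (14, 1) (footprint 14.5×9) is included at this height (perimeter 47.00 mm); the cube at (5.5, 4) is present — its section is the full 13×7 rectangle (perimeter 40.00 mm); Merging all regions: the regions partially overlap (shared area 205.50 mm²), so the edge portions inside another operand are dropped and the merged outline is re-measured after clipping — boundary = 119.00 mm. So its perimeter = 119.00 mm. Layer 24 is larger (131.00 vs 119.00 mm).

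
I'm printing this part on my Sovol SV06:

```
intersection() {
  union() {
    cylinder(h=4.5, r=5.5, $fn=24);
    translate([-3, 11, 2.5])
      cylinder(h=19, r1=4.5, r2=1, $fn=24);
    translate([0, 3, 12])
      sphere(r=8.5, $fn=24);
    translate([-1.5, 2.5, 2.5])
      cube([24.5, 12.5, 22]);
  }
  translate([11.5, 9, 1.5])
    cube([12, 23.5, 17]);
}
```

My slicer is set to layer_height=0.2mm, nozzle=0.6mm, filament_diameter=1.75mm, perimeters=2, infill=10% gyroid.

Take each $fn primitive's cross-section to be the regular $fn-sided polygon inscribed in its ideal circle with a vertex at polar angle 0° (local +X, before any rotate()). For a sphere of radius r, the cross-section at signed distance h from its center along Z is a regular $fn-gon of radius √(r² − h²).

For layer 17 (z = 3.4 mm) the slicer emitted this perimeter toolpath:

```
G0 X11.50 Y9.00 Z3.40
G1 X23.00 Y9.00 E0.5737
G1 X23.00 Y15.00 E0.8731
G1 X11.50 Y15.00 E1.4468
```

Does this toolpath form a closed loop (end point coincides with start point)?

no

Start point (G0): (11.50, 9.00). End point (last G1): the path does not return to the start — open.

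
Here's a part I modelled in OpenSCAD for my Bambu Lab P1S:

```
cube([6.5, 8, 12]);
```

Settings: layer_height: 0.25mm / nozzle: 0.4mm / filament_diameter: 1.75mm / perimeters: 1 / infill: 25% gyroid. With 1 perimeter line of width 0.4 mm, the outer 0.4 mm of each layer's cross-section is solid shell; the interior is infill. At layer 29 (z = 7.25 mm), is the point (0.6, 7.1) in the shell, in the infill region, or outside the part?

At z = 7.25 mm: the cube (footprint 6.5×8) is included at this height. Overall, the cross-section is a single solid region. The nearest boundary edge runs (0.00, 8.00)→(0.00, 0.00); distance from the point to it = 0.60 mm. The point is inside the cross-section and 0.60 mm from the nearest boundary — more than the 0.4 mm shell width (1 × 0.4), so it's in the infill interior.

infill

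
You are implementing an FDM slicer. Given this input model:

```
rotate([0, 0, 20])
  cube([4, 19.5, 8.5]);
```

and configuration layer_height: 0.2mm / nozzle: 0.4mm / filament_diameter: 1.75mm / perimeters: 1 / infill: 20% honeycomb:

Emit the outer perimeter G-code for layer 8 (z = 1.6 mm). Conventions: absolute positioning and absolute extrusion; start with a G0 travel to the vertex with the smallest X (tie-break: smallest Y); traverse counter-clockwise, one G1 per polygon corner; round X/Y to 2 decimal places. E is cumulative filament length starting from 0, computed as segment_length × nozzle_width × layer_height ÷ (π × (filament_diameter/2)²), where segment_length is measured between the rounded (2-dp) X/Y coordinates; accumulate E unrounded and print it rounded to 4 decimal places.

At z = 1.6 mm: the cube (footprint 4×19.5) is included at this height; (whole slice rotated 20° about Z — lengths, areas and connectivity unchanged). The outline is a single polygon with 4 vertices. Extrusion per mm of travel: 0.4 × 0.2 / (π × 0.875²) = 0.033260. Accumulating E over each segment gives final E = 1.5631.

G0 X-6.67 Y18.32 Z1.60
G1 X0.00 Y0.00 E0.6485
G1 X3.76 Y1.37 E0.7816
G1 X-2.91 Y19.69 E1.4300
G1 X-6.67 Y18.32 E1.5631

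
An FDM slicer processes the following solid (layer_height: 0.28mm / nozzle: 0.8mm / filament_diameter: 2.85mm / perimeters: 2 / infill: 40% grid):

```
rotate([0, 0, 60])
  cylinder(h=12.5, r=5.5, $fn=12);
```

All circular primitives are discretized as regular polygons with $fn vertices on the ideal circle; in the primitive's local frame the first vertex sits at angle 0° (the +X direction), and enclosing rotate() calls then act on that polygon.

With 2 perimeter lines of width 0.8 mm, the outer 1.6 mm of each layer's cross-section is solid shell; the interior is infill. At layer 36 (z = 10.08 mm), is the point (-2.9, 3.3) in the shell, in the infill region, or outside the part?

shell

At z = 10.08 mm: the cylinder: section is a regular 12-gon, circumradius r=5.5; (rotated 60° about Z; rotation is an isometry so areas/perimeters/island counts are preserved). Overall, the cross-section is a single solid region. Undo the 60° rotation: the query point maps to (1.408, 4.161) in the un-rotated model frame. The nearest boundary edge runs (2.75, 4.76)→(0.00, 5.50); distance from the point to it = 0.93 mm. The point is inside the cross-section, 0.93 mm from the nearest boundary — within the 1.6 mm shell band (2 × 0.8).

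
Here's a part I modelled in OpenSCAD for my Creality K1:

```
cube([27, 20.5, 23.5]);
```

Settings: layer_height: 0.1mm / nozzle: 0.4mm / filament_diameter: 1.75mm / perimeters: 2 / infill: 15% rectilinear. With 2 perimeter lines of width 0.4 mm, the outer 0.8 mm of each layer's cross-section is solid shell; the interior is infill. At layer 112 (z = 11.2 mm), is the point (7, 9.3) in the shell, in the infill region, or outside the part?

At z = 11.2 mm: the cube (footprint 27×20.5) is included at this height. Overall, the cross-section is a single solid region. The nearest boundary edge runs (0.00, 20.50)→(0.00, 0.00); distance from the point to it = 7.00 mm. The point is inside the cross-section and 7.00 mm from the nearest boundary — more than the 0.8 mm shell width (2 × 0.4), so it's in the infill interior.

infill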